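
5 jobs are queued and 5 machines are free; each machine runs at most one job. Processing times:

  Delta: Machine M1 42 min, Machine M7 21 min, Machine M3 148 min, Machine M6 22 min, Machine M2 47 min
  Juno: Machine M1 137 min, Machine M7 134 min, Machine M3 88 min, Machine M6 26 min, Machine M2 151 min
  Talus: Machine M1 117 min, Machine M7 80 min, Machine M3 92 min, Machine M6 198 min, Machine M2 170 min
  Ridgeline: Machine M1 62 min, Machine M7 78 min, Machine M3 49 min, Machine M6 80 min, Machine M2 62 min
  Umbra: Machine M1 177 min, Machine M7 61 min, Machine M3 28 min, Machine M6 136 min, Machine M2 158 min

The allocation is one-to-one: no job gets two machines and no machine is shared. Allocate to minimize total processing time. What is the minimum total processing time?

Minimum total: 238 min

This is the linear assignment problem.
Optimal: Delta→Machine M1 (42 min), Juno→Machine M6 (26 min), Talus→Machine M7 (80 min), Ridgeline→Machine M2 (62 min), Umbra→Machine M3 (28 min) — total 42+26+80+62+28 = 238 min.
Row-greedy (each job in turn takes its cheapest remaining machine) gives 359 min, worse by 121.
Swapping Umbra↔Ridgeline (Umbra→Machine M2 158 min, Ridgeline→Machine M3 49 min) adds 117.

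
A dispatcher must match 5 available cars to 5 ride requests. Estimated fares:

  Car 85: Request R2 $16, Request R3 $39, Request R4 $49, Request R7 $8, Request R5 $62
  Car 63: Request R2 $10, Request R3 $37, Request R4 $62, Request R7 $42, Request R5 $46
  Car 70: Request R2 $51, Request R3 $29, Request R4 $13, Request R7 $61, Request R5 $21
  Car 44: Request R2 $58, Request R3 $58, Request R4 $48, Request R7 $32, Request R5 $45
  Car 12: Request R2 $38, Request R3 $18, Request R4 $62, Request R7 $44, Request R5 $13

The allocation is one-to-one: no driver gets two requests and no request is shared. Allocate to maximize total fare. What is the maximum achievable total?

Optimal: Car 85→Request R5 ($62), Car 63→Request R4 ($62), Car 70→Request R7 ($61), Car 44→Request R3 ($58), Car 12→Request R2 ($38) — total 62+62+61+58+38 = $281.
Next-best assignment: Car 85→Request R5, Car 63→Request R3, Car 70→Request R7, Car 44→Request R2, Car 12→Request R4 = $280.
Swapping Car 85↔Car 44 (Car 85→Request R3 $39, Car 44→Request R5 $45) loses 36.

Maximum total: $281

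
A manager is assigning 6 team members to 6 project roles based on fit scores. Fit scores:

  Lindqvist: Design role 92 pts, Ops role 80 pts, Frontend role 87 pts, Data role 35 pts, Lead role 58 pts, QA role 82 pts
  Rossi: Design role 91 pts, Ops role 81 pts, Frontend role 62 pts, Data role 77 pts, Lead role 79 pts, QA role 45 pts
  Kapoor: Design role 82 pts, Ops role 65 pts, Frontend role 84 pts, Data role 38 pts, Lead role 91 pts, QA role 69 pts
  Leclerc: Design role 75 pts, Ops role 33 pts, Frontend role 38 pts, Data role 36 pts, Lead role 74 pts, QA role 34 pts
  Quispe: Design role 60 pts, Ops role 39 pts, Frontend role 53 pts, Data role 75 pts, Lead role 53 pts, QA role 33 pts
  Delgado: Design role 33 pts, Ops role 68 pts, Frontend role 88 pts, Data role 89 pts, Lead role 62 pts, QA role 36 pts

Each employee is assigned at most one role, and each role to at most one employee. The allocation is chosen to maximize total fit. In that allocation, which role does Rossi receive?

Rossi receives Ops role.

This is a one-to-one assignment (maximum-weight bipartite matching).
Optimal: Lindqvist→QA role (82 pts), Rossi→Ops role (81 pts), Kapoor→Lead role (91 pts), Leclerc→Design role (75 pts), Quispe→Data role (75 pts), Delgado→Frontend role (88 pts) — total 82+81+91+75+75+88 = 492 pts.
Every other assignment is strictly worse.
Rossi's own top role is Design role (91 pts), but forcing Rossi→Design role and reassigning the rest optimally gives only 477 pts — worse by 15.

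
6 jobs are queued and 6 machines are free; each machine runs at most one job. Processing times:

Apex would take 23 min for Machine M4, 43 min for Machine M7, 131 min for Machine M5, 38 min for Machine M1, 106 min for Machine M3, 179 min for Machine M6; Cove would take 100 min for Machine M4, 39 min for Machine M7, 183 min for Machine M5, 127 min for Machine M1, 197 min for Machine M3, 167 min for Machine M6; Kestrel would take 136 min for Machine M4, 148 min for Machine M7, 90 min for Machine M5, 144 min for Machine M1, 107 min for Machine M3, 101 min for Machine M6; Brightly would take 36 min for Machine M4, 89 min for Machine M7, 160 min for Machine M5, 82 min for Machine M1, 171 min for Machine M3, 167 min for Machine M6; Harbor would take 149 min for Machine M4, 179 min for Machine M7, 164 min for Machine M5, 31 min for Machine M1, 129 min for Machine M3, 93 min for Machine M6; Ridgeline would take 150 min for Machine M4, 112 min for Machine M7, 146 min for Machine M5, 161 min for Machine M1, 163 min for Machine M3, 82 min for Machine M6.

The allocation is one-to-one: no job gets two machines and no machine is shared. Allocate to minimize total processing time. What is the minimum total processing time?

Optimal: Apex→Machine M3 (106 min), Cove→Machine M7 (39 min), Kestrel→Machine M5 (90 min), Brightly→Machine M4 (36 min), Harbor→Machine M1 (31 min), Ridgeline→Machine M6 (82 min) — total 106+39+90+36+31+82 = 384 min.
Column-greedy (each machine in turn goes to its cheapest remaining job) gives 513 min, worse by 129.
Next-best assignment: Apex→Machine M1, Cove→Machine M7, Kestrel→Machine M5, Brightly→Machine M4, Harbor→Machine M3, Ridgeline→Machine M6 = 414 min.

Min total: 384 min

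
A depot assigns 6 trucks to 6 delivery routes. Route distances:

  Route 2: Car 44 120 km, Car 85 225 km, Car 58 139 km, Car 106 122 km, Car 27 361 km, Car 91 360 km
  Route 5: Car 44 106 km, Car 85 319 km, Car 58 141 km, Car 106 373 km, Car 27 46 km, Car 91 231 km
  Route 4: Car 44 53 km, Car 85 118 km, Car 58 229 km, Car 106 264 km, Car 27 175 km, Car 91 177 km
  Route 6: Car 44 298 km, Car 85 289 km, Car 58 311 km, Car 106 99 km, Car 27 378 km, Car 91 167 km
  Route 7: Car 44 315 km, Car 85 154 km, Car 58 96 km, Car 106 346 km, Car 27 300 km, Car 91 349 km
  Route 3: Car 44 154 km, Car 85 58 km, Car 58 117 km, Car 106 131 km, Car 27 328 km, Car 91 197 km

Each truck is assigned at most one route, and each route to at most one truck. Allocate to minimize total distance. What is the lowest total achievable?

This is the linear assignment problem.
Optimal: Car 44→Route 4 (53 km), Car 85→Route 3 (58 km), Car 58→Route 7 (96 km), Car 106→Route 2 (122 km), Car 27→Route 5 (46 km), Car 91→Route 6 (167 km) — total 53+58+96+122+46+167 = 542 km.
Column-greedy (each route in turn goes to its cheapest remaining truck) gives 676 km, worse by 134.
Swapping Car 44↔Car 27 (Car 44→Route 5 106 km, Car 27→Route 4 175 km) adds 182.

Minimum total: 542 km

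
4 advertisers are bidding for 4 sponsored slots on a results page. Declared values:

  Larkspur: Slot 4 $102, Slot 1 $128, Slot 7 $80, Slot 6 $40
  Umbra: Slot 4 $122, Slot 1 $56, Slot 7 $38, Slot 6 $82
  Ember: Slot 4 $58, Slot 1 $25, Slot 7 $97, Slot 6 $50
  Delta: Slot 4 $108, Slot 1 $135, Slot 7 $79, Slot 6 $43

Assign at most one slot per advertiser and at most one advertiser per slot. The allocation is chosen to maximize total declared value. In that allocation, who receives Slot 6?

This is the linear assignment problem.
Optimal: Larkspur→Slot 4 ($102), Umbra→Slot 6 ($82), Ember→Slot 7 ($97), Delta→Slot 1 ($135) — total 102+82+97+135 = $416.
Column-greedy (each slot in turn goes to its best remaining advertiser) gives $394, worse by 22.
Swapping Larkspur↔Umbra (Larkspur→Slot 6 $40, Umbra→Slot 4 $122) loses 22.
Umbra's own top slot is Slot 4 ($122), but forcing Umbra→Slot 4 and reassigning the rest optimally gives only $394 — worse by 22.

Umbra receives Slot 6.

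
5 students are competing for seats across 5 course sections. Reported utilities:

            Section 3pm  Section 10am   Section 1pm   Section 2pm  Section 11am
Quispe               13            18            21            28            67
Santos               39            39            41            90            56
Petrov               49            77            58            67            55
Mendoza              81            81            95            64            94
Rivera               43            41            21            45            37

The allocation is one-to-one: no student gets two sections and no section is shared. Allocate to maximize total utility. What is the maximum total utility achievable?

Optimal: Quispe→Section 11am (67 points), Santos→Section 2pm (90 points), Petrov→Section 10am (77 points), Mendoza→Section 1pm (95 points), Rivera→Section 3pm (43 points) — total 67+90+77+95+43 = 372 points.
Column-greedy (each section in turn goes to its best remaining student) gives 311 points, worse by 61.
Swapping Rivera↔Mendoza (Rivera→Section 1pm 21 points, Mendoza→Section 3pm 81 points) loses 36.

Max total: 372 points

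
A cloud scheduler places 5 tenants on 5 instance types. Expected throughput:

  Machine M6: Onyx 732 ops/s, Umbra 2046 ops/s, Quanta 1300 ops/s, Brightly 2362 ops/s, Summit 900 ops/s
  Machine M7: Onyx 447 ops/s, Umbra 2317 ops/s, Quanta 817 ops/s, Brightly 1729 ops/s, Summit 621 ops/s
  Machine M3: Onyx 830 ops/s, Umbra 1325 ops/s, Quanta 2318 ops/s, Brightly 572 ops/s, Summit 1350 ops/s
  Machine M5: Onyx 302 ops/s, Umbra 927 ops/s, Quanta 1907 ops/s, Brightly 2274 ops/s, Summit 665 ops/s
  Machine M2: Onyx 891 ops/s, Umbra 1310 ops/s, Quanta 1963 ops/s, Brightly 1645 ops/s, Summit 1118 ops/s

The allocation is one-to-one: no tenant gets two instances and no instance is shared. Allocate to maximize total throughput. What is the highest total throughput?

Maximum total: 8827 ops/s

Optimal: Onyx→Machine M2 (891 ops/s), Umbra→Machine M7 (2317 ops/s), Quanta→Machine M5 (1907 ops/s), Brightly→Machine M6 (2362 ops/s), Summit→Machine M3 (1350 ops/s) — total 891+2317+1907+2362+1350 = 8827 ops/s.
Row-greedy (each tenant in turn takes its best remaining instance) gives 8553 ops/s, worse by 274.
Checked against all permutations: 8827 ops/s is optimal.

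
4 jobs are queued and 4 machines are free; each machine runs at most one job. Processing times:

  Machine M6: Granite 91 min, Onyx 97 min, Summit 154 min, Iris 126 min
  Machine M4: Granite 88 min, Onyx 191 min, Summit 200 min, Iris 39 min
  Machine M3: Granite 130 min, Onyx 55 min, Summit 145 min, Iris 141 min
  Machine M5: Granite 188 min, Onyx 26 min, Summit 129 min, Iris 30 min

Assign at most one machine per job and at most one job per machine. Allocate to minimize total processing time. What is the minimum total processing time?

Minimum total: 301 min

Optimal: Granite→Machine M6 (91 min), Onyx→Machine M5 (26 min), Summit→Machine M3 (145 min), Iris→Machine M4 (39 min) — total 91+26+145+39 = 301 min.
Column-greedy (each machine in turn goes to its cheapest remaining job) gives 314 min, worse by 13.
Swapping Summit↔Granite (Summit→Machine M6 154 min, Granite→Machine M3 130 min) adds 48.
Every other assignment is strictly worse.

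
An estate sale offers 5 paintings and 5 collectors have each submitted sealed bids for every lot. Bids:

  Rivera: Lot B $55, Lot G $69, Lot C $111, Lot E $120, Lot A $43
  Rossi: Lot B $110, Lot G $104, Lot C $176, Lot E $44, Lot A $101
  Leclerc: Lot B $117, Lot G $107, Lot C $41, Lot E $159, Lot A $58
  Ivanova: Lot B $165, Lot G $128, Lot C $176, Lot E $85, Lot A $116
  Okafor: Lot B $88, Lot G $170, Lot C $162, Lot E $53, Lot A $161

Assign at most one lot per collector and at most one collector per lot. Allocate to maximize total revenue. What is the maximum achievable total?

Max total: $730

This is a one-to-one assignment (maximum-weight bipartite matching).
Optimal: Rivera→Lot G ($69), Rossi→Lot C ($176), Leclerc→Lot E ($159), Ivanova→Lot B ($165), Okafor→Lot A ($161) — total 69+176+159+165+161 = $730.
Row-greedy (each collector in turn takes its best remaining lot) gives $702, worse by 28.
Next-best assignment: Rivera→Lot E, Rossi→Lot C, Leclerc→Lot G, Ivanova→Lot B, Okafor→Lot A = $729.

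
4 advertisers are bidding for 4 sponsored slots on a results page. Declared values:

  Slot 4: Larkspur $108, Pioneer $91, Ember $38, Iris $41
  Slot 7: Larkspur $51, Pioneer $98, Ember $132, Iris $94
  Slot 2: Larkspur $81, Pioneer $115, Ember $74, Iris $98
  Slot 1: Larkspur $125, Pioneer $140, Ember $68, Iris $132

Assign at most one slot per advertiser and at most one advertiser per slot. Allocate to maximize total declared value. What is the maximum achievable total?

This is a one-to-one assignment (maximum-weight bipartite matching).
Optimal: Larkspur→Slot 4 ($108), Pioneer→Slot 2 ($115), Ember→Slot 7 ($132), Iris→Slot 1 ($132) — total 108+115+132+132 = $487.
Next-best assignment: Larkspur→Slot 4, Pioneer→Slot 1, Ember→Slot 7, Iris→Slot 2 = $478.
Swapping Ember↔Larkspur (Ember→Slot 4 $38, Larkspur→Slot 7 $51) loses 151.
Every other assignment is strictly worse.

Maximum total: $487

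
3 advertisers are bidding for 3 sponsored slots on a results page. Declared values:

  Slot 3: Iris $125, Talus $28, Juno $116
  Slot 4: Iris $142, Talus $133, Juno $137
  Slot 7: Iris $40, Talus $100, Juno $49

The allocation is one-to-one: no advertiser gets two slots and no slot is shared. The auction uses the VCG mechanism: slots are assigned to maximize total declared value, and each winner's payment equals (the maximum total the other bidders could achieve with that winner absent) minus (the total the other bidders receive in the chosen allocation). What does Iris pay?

Efficient allocation: Iris→Slot 3 ($125), Talus→Slot 7 ($100), Juno→Slot 4 ($137); total welfare W = $362.
Iris receives Slot 3 at value $125, so the others get W − 125 = $237.
Without Iris: best allocation of the remaining 2 bidders over all 3 slots is Talus→Slot 4 ($133), Juno→Slot 3 ($116), total $249.
VCG payment = (others' best without Iris) − (others' welfare with Iris) = 249 − 237 = $12.

Iris pays $12.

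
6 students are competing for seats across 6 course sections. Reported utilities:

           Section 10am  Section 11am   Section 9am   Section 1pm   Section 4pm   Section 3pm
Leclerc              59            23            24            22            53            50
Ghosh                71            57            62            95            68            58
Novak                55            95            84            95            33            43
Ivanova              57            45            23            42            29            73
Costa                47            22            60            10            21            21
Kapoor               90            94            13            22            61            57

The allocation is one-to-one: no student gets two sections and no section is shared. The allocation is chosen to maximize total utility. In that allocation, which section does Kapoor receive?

Kapoor receives Section 10am.

Treat this as an assignment problem: match each student to one section.
Optimal: Leclerc→Section 4pm (53 points), Ghosh→Section 1pm (95 points), Novak→Section 11am (95 points), Ivanova→Section 3pm (73 points), Costa→Section 9am (60 points), Kapoor→Section 10am (90 points) — total 53+95+95+73+60+90 = 466 points.
Row-greedy (each student in turn takes its best remaining section) gives 443 points, worse by 23.
Next-best assignment: Leclerc→Section 10am, Ghosh→Section 4pm, Novak→Section 1pm, Ivanova→Section 3pm, Costa→Section 9am, Kapoor→Section 11am = 449 points.
Swapping Leclerc↔Ivanova (Leclerc→Section 3pm 50 points, Ivanova→Section 4pm 29 points) loses 47.
Kapoor's own top section is Section 11am (94 points), but forcing Kapoor→Section 11am and reassigning the rest optimally gives only 449 points — worse by 17.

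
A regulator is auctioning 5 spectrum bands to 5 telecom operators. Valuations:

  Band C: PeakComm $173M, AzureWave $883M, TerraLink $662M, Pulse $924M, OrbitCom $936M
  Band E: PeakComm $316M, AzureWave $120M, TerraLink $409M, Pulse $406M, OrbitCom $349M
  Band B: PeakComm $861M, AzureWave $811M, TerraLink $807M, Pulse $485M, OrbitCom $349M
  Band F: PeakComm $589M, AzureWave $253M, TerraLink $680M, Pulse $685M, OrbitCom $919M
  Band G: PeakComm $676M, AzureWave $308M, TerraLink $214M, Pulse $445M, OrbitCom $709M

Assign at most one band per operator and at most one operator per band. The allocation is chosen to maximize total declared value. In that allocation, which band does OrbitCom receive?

OrbitCom receives Band F.

Treat this as an assignment problem: match each operator to one band.
Optimal: PeakComm→Band G ($676M), AzureWave→Band B ($811M), TerraLink→Band E ($409M), Pulse→Band C ($924M), OrbitCom→Band F ($919M) — total 676+811+409+924+919 = $3739M.
Row-greedy (each operator in turn takes its best remaining band) gives $3218M, worse by 521.
Next-best assignment: PeakComm→Band G, AzureWave→Band C, TerraLink→Band B, Pulse→Band E, OrbitCom→Band F = $3691M.
Swapping Pulse↔PeakComm (Pulse→Band G $445M, PeakComm→Band C $173M) loses 982.
No other one-to-one assignment exceeds $3739M.
OrbitCom's own top band is Band C ($936M), but forcing OrbitCom→Band C and reassigning the rest optimally gives only $3517M — worse by 222.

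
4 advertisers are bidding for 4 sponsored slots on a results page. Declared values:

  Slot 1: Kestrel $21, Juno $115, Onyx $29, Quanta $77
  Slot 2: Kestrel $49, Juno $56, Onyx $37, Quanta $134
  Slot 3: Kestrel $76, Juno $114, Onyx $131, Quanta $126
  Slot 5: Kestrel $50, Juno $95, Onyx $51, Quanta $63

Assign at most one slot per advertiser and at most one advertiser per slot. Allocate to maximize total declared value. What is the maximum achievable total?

Max total: $430

Optimal: Kestrel→Slot 5 ($50), Juno→Slot 1 ($115), Onyx→Slot 3 ($131), Quanta→Slot 2 ($134) — total 50+115+131+134 = $430.
Row-greedy (each advertiser in turn takes its best remaining slot) gives $376, worse by 54.
Swapping Juno↔Onyx (Juno→Slot 3 $114, Onyx→Slot 1 $29) loses 103.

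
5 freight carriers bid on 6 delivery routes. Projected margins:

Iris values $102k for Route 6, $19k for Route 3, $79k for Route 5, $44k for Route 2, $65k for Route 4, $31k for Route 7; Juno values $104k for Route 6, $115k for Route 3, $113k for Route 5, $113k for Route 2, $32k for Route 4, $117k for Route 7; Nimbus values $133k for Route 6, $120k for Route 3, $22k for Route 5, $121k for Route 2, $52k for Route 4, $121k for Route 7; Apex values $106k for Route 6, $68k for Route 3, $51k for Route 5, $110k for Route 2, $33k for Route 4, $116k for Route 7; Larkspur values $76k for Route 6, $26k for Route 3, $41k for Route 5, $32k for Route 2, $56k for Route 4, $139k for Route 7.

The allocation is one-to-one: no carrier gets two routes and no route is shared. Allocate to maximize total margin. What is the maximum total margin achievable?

Optimal: Iris→Route 6 ($102k), Juno→Route 5 ($113k), Nimbus→Route 3 ($120k), Apex→Route 2 ($110k), Larkspur→Route 7 ($139k) — total 102+113+120+110+139 = $584k.
Max-entry greedy (repeatedly take the single best remaining cell) gives $576k, worse by 8.
Next-best assignment: Iris→Route 5, Juno→Route 3, Nimbus→Route 6, Apex→Route 2, Larkspur→Route 7 = $576k.
Swapping Apex↔Larkspur (Apex→Route 7 $116k, Larkspur→Route 2 $32k) loses 101.
Every other assignment is strictly worse.

Max total: $584k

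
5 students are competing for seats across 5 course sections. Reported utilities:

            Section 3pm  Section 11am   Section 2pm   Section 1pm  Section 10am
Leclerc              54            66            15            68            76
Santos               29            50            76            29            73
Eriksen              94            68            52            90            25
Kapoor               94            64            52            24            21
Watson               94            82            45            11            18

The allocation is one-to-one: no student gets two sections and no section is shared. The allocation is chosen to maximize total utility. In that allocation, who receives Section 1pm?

Optimal: Leclerc→Section 10am (76 points), Santos→Section 2pm (76 points), Eriksen→Section 1pm (90 points), Kapoor→Section 3pm (94 points), Watson→Section 11am (82 points) — total 76+76+90+94+82 = 418 points.
Row-greedy (each student in turn takes its best remaining section) gives 321 points, worse by 97.
Next-best assignment: Leclerc→Section 10am, Santos→Section 2pm, Eriksen→Section 1pm, Kapoor→Section 11am, Watson→Section 3pm = 400 points.
Swapping Eriksen↔Watson (Eriksen→Section 11am 68 points, Watson→Section 1pm 11 points) loses 93.
Eriksen's own top section is Section 3pm (94 points), but forcing Eriksen→Section 3pm and reassigning the rest optimally gives only 369 points — worse by 49.

Eriksen receives Section 1pm.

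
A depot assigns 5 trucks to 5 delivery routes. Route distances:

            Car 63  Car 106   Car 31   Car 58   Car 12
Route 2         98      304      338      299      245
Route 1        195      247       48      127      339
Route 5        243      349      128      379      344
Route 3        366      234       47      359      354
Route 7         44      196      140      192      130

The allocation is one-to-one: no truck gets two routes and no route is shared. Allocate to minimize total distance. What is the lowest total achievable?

Optimal: Car 63→Route 2 (98 km), Car 106→Route 3 (234 km), Car 31→Route 5 (128 km), Car 58→Route 1 (127 km), Car 12→Route 7 (130 km) — total 98+234+128+127+130 = 717 km.
Column-greedy (each route in turn goes to its cheapest remaining truck) gives 916 km, worse by 199.
Swapping Car 58↔Car 31 (Car 58→Route 5 379 km, Car 31→Route 1 48 km) adds 172.
No other one-to-one assignment undercuts 717 km.

Min total: 717 km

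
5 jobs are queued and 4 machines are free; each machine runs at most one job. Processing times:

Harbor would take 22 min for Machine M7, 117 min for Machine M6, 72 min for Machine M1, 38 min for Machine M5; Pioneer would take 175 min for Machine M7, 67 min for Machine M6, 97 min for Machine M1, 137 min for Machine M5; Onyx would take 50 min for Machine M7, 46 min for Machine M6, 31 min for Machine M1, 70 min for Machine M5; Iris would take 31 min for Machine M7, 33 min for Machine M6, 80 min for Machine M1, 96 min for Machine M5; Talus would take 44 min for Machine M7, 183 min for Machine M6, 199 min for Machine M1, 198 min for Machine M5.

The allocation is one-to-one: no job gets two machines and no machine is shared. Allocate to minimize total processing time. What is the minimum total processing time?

Treat this as an assignment problem: match each job to one machine.
Optimal: Talus→Machine M7 (44 min), Iris→Machine M6 (33 min), Onyx→Machine M1 (31 min), Harbor→Machine M5 (38 min) — total 44+33+31+38 = 146 min.
Row-greedy (each job in turn takes its cheapest remaining machine) gives 216 min, worse by 70.
Swapping Onyx↔Talus (Onyx→Machine M7 50 min, Talus→Machine M1 199 min) adds 174.

Minimum total: 146 min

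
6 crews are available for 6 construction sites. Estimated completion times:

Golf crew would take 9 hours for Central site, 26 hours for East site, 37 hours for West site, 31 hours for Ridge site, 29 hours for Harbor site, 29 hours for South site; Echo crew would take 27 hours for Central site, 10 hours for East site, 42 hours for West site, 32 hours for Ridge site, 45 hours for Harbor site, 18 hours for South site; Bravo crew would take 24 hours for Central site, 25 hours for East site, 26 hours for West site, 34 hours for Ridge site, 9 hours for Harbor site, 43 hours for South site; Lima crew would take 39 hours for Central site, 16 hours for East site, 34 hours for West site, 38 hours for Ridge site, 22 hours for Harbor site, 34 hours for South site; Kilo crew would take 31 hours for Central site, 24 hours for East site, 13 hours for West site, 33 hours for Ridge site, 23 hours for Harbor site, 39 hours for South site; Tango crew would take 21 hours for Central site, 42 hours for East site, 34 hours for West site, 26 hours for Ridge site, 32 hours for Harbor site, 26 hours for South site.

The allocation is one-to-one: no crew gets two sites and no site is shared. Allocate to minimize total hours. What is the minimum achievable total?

Minimum total: 91 hours

Optimal: Golf crew→Central site (9 hours), Echo crew→South site (18 hours), Bravo crew→Harbor site (9 hours), Lima crew→East site (16 hours), Kilo crew→West site (13 hours), Tango crew→Ridge site (26 hours) — total 9+18+9+16+13+26 = 91 hours.
Column-greedy (each site in turn goes to its cheapest remaining crew) gives 101 hours, worse by 10.
Next-best assignment: Golf crew→Central site, Echo crew→East site, Bravo crew→Harbor site, Lima crew→South site, Kilo crew→West site, Tango crew→Ridge site = 101 hours.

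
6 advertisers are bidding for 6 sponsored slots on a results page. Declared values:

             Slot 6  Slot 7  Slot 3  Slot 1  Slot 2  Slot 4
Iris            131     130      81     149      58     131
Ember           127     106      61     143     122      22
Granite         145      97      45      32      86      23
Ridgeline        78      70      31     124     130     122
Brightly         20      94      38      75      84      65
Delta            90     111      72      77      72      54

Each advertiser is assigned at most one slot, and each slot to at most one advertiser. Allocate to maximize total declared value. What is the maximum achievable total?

Maximum total: $715

This is a one-to-one assignment (maximum-weight bipartite matching).
Optimal: Iris→Slot 4 ($131), Ember→Slot 1 ($143), Granite→Slot 6 ($145), Ridgeline→Slot 2 ($130), Brightly→Slot 7 ($94), Delta→Slot 3 ($72) — total 131+143+145+130+94+72 = $715.
Max-entry greedy (repeatedly take the single best remaining cell) gives $661, worse by 54.
Next-best assignment: Iris→Slot 1, Ember→Slot 2, Granite→Slot 6, Ridgeline→Slot 4, Brightly→Slot 7, Delta→Slot 3 = $704.
Swapping Iris↔Ridgeline (Iris→Slot 2 $58, Ridgeline→Slot 4 $122) loses 81.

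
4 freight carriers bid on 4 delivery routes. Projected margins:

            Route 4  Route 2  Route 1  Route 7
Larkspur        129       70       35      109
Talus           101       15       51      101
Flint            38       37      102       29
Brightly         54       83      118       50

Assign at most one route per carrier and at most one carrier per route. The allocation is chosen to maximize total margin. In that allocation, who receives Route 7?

Talus receives Route 7.

This is the linear assignment problem.
Optimal: Larkspur→Route 4 ($129k), Talus→Route 7 ($101k), Flint→Route 1 ($102k), Brightly→Route 2 ($83k) — total 129+101+102+83 = $415k.
Max-entry greedy (repeatedly take the single best remaining cell) gives $385k, worse by 30.
Next-best assignment: Larkspur→Route 7, Talus→Route 4, Flint→Route 1, Brightly→Route 2 = $395k.
Every other assignment is strictly worse.
Talus's own top route is Route 4 ($101k), but forcing Talus→Route 4 and reassigning the rest optimally gives only $395k — worse by 20.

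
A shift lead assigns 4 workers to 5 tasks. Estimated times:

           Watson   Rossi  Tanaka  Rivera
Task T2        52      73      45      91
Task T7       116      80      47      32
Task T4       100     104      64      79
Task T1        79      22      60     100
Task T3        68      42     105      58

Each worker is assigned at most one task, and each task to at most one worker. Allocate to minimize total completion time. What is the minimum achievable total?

Treat this as an assignment problem: match each worker to one task.
Optimal: Watson→Task T3 (68 min), Rossi→Task T1 (22 min), Tanaka→Task T2 (45 min), Rivera→Task T7 (32 min) — total 68+22+45+32 = 167 min.
Row-greedy (each worker in turn takes its cheapest remaining task) gives 179 min, worse by 12.
Next-best assignment: Watson→Task T2, Rossi→Task T1, Tanaka→Task T4, Rivera→Task T7 = 170 min.
Swapping Watson↔Tanaka (Watson→Task T2 52 min, Tanaka→Task T3 105 min) adds 44.
No other one-to-one assignment undercuts 167 min.

Minimum total: 167 min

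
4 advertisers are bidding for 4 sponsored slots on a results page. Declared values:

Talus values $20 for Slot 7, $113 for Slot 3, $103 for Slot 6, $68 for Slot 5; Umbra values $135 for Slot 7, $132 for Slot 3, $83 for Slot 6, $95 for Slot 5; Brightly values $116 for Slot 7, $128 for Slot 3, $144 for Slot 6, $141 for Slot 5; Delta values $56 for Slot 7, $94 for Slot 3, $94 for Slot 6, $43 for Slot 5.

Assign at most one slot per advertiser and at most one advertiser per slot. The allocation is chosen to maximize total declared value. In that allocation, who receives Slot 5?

Optimal: Talus→Slot 3 ($113), Umbra→Slot 7 ($135), Brightly→Slot 5 ($141), Delta→Slot 6 ($94) — total 113+135+141+94 = $483.
Row-greedy (each advertiser in turn takes its best remaining slot) gives $435, worse by 48.
Swapping Umbra↔Talus (Umbra→Slot 3 $132, Talus→Slot 7 $20) loses 96.
Brightly's own top slot is Slot 6 ($144), but forcing Brightly→Slot 6 and reassigning the rest optimally gives only $441 — worse by 42.

Brightly receives Slot 5.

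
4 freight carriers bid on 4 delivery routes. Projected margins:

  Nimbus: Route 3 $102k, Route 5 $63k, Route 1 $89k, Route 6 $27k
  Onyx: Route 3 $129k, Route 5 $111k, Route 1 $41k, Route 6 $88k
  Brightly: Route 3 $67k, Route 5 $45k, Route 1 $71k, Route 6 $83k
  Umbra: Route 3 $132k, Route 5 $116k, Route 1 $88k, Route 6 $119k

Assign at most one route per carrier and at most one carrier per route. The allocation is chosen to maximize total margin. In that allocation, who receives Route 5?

Treat this as an assignment problem: match each carrier to one route.
Optimal: Nimbus→Route 1 ($89k), Onyx→Route 3 ($129k), Brightly→Route 6 ($83k), Umbra→Route 5 ($116k) — total 89+129+83+116 = $417k.
Row-greedy (each carrier in turn takes its best remaining route) gives $384k, worse by 33.
Umbra's own top route is Route 3 ($132k), but forcing Umbra→Route 3 and reassigning the rest optimally gives only $415k — worse by 2.

Umbra receives Route 5.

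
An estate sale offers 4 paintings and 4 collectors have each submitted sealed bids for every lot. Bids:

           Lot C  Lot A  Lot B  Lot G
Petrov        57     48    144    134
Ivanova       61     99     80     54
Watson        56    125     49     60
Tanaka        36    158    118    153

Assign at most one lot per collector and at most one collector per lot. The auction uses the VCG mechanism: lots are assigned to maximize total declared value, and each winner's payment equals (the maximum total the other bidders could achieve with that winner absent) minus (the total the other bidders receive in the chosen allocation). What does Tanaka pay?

Efficient allocation: Petrov→Lot B ($144), Ivanova→Lot C ($61), Watson→Lot A ($125), Tanaka→Lot G ($153); total welfare W = $483.
Tanaka receives Lot G at value $153, so the others get W − 153 = $330.
Without Tanaka: best allocation of the remaining 3 bidders over all 4 lots is Petrov→Lot G ($134), Ivanova→Lot B ($80), Watson→Lot A ($125), total $339.
VCG payment = (others' best without Tanaka) − (others' welfare with Tanaka) = 339 − 330 = $9.

Tanaka pays $9.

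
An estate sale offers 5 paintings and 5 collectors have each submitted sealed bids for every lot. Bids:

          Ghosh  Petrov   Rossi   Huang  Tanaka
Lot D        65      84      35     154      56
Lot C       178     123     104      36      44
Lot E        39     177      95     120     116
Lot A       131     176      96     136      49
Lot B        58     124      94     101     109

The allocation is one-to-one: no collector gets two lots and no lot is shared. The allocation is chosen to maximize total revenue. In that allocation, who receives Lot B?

Optimal: Ghosh→Lot C ($178), Petrov→Lot A ($176), Rossi→Lot B ($94), Huang→Lot D ($154), Tanaka→Lot E ($116) — total 178+176+94+154+116 = $718.
Row-greedy (each collector in turn takes its best remaining lot) gives $714, worse by 4.
Next-best assignment: Ghosh→Lot C, Petrov→Lot E, Rossi→Lot A, Huang→Lot D, Tanaka→Lot B = $714.
Checked against all permutations: $718 is optimal.
Rossi's own top lot is Lot C ($104), but forcing Rossi→Lot C and reassigning the rest optimally gives only $675 — worse by 43.

Rossi receives Lot B.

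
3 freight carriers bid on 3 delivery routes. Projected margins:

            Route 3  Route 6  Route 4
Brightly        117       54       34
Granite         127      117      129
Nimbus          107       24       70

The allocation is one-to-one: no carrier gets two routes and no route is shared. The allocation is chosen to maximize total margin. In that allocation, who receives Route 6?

This is the linear assignment problem.
Optimal: Brightly→Route 3 ($117k), Granite→Route 6 ($117k), Nimbus→Route 4 ($70k) — total 117+117+70 = $304k.
Column-greedy (each route in turn goes to its best remaining carrier) gives $251k, worse by 53.
Swapping Granite↔Brightly (Granite→Route 3 $127k, Brightly→Route 6 $54k) loses 53.
Granite's own top route is Route 4 ($129k), but forcing Granite→Route 4 and reassigning the rest optimally gives only $290k — worse by 14.

Granite receives Route 6.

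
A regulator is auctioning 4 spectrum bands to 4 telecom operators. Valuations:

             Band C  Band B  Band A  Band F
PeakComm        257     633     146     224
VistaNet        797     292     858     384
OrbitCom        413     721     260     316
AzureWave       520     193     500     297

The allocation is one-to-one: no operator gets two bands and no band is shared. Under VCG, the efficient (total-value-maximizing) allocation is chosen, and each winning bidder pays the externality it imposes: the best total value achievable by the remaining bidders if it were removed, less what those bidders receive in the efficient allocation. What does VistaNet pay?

Efficient allocation: PeakComm→Band B ($633M), VistaNet→Band A ($858M), OrbitCom→Band F ($316M), AzureWave→Band C ($520M); total welfare W = $2327M.
VistaNet receives Band A at value $858M, so the others get W − 858 = $1469M.
Without VistaNet: best allocation of the remaining 3 bidders over all 4 bands is PeakComm→Band B ($633M), OrbitCom→Band C ($413M), AzureWave→Band A ($500M), total $1546M.
VCG payment = (others' best without VistaNet) − (others' welfare with VistaNet) = 1546 − 1469 = $77M.

VistaNet pays $77M.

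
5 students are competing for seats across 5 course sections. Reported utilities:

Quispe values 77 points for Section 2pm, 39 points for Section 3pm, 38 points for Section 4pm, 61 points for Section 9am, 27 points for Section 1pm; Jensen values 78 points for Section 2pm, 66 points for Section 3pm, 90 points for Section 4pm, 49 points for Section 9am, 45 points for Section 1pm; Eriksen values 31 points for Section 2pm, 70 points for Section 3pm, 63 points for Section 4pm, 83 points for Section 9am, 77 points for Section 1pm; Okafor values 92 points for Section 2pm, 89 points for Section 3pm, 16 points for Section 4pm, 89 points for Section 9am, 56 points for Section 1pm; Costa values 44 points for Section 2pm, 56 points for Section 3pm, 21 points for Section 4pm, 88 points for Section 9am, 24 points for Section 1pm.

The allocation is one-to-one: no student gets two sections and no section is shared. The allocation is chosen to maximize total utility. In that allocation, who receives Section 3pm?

Optimal: Quispe→Section 2pm (77 points), Jensen→Section 4pm (90 points), Eriksen→Section 1pm (77 points), Okafor→Section 3pm (89 points), Costa→Section 9am (88 points) — total 77+90+77+89+88 = 421 points.
Column-greedy (each section in turn goes to its best remaining student) gives 367 points, worse by 54.
Next-best assignment: Quispe→Section 2pm, Jensen→Section 4pm, Eriksen→Section 1pm, Okafor→Section 9am, Costa→Section 3pm = 389 points.
Swapping Jensen↔Okafor (Jensen→Section 3pm 66 points, Okafor→Section 4pm 16 points) loses 97.
Okafor's own top section is Section 2pm (92 points), but forcing Okafor→Section 2pm and reassigning the rest optimally gives only 386 points — worse by 35.

Okafor receives Section 3pm.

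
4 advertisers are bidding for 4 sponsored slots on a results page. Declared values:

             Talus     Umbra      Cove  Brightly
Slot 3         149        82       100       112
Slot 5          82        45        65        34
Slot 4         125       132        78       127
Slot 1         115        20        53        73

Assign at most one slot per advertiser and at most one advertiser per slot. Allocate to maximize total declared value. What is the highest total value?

Optimal: Talus→Slot 1 ($115), Umbra→Slot 4 ($132), Cove→Slot 5 ($65), Brightly→Slot 3 ($112) — total 115+132+65+112 = $424.
Column-greedy (each slot in turn goes to its best remaining advertiser) gives $419, worse by 5.
Swapping Talus↔Umbra (Talus→Slot 4 $125, Umbra→Slot 1 $20) loses 102.
Every other assignment is strictly worse.

Max total: $424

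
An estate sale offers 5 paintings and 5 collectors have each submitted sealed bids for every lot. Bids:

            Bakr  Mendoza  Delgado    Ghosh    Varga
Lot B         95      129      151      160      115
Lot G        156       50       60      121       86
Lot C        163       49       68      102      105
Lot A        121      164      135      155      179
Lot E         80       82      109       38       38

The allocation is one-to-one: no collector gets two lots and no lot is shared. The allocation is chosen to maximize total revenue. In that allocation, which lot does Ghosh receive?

Optimal: Bakr→Lot C ($163), Mendoza→Lot B ($129), Delgado→Lot E ($109), Ghosh→Lot G ($121), Varga→Lot A ($179) — total 163+129+109+121+179 = $701.
Max-entry greedy (repeatedly take the single best remaining cell) gives $661, worse by 40.
Swapping Delgado↔Bakr (Delgado→Lot C $68, Bakr→Lot E $80) loses 124.
Ghosh's own top lot is Lot B ($160), but forcing Ghosh→Lot B and reassigning the rest optimally gives only $694 — worse by 7.

Ghosh receives Lot G.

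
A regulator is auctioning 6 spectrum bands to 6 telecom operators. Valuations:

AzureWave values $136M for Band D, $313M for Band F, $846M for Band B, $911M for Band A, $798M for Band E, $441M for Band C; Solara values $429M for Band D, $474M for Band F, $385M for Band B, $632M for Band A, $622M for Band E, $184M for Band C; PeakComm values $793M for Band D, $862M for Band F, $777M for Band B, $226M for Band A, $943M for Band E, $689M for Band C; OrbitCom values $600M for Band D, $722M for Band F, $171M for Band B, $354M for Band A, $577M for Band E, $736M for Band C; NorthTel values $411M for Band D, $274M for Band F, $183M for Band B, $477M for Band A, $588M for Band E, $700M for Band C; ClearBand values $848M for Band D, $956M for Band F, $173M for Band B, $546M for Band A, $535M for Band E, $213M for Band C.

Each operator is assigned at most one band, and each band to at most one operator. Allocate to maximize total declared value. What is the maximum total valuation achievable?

Optimal: AzureWave→Band B ($846M), Solara→Band A ($632M), PeakComm→Band E ($943M), OrbitCom→Band F ($722M), NorthTel→Band C ($700M), ClearBand→Band D ($848M) — total 846+632+943+722+700+848 = $4691M.
Column-greedy (each band in turn goes to its best remaining operator) gives $4512M, worse by 179.
Next-best assignment: AzureWave→Band B, Solara→Band A, PeakComm→Band E, OrbitCom→Band D, NorthTel→Band C, ClearBand→Band F = $4677M.

Max total: $4691M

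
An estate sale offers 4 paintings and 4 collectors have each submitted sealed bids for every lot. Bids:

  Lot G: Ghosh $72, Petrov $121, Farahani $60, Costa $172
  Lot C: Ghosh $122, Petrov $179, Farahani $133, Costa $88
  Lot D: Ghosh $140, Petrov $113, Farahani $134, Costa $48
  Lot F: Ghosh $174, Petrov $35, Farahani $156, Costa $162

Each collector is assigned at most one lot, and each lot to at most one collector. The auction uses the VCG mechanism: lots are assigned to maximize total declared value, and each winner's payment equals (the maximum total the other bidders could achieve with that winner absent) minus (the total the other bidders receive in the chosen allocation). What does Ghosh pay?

Efficient allocation: Ghosh→Lot F ($174), Petrov→Lot C ($179), Farahani→Lot D ($134), Costa→Lot G ($172); total welfare W = $659.
Ghosh receives Lot F at value $174, so the others get W − 174 = $485.
Without Ghosh: best allocation of the remaining 3 bidders over all 4 lots is Petrov→Lot C ($179), Farahani→Lot F ($156), Costa→Lot G ($172), total $507.
VCG payment = (others' best without Ghosh) − (others' welfare with Ghosh) = 507 − 485 = $22.

Ghosh pays $22.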